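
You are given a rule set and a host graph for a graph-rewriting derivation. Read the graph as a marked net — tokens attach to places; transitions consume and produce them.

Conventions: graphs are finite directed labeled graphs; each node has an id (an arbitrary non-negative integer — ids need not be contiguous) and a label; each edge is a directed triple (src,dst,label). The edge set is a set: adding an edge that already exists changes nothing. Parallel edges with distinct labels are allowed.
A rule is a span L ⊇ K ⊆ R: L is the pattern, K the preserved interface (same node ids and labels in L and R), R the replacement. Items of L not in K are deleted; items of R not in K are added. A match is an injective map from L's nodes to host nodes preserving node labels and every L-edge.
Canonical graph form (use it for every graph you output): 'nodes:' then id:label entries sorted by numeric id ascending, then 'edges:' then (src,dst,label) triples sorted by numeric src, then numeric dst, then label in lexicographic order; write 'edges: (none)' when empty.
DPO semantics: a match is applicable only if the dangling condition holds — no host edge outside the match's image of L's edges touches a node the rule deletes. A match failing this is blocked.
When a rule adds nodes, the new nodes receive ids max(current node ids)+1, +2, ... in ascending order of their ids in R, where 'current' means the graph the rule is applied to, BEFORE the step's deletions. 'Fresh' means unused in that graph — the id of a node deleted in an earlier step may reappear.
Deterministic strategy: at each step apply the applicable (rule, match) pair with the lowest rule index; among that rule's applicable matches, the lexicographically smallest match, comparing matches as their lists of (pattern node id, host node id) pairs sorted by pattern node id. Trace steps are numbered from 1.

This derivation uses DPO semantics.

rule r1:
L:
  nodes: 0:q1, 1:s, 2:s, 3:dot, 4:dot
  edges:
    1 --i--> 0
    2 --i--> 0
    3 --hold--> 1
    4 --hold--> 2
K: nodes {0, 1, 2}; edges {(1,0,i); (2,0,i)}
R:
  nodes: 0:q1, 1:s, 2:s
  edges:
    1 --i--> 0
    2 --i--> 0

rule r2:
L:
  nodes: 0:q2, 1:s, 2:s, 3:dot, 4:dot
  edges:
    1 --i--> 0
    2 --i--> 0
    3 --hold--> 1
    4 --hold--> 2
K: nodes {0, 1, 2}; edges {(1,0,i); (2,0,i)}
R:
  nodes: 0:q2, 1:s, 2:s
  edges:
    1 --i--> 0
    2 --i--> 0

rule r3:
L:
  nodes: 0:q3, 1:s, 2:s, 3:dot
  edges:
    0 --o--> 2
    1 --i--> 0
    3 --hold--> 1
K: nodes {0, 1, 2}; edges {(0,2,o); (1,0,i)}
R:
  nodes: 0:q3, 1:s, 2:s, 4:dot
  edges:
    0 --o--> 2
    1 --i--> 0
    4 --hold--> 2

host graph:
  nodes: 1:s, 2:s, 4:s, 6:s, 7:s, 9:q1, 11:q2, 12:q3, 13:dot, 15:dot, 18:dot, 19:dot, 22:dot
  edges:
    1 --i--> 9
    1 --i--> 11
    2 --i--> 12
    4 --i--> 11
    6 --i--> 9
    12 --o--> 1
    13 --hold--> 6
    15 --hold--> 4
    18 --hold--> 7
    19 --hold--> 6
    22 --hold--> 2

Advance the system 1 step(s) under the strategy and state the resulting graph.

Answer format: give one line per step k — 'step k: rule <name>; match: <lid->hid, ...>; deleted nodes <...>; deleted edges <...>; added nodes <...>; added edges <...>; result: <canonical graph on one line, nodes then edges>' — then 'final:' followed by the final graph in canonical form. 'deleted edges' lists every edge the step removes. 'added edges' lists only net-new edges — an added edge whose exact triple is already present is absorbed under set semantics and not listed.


step 1: rule r3; match: 0->12, 1->2, 2->1, 3->22; deleted nodes 22; deleted edges (22,2,hold); added nodes 23; added edges (23,1,hold); result: nodes: 1:s, 2:s, 4:s, 6:s, 7:s, 9:q1, 11:q2, 12:q3, 13:dot, 15:dot, 18:dot, 19:dot, 23:dot edges: (1,9,i); (1,11,i); (2,12,i); (4,11,i); (6,9,i); (12,1,o); (13,6,hold); (15,4,hold); (18,7,hold); (19,6,hold); (23,1,hold)
final:
nodes: 1:s, 2:s, 4:s, 6:s, 7:s, 9:q1, 11:q2, 12:q3, 13:dot, 15:dot, 18:dot, 19:dot, 23:dot
edges: (1,9,i); (1,11,i); (2,12,i); (4,11,i); (6,9,i); (12,1,o); (13,6,hold); (15,4,hold); (18,7,hold); (19,6,hold); (23,1,hold)


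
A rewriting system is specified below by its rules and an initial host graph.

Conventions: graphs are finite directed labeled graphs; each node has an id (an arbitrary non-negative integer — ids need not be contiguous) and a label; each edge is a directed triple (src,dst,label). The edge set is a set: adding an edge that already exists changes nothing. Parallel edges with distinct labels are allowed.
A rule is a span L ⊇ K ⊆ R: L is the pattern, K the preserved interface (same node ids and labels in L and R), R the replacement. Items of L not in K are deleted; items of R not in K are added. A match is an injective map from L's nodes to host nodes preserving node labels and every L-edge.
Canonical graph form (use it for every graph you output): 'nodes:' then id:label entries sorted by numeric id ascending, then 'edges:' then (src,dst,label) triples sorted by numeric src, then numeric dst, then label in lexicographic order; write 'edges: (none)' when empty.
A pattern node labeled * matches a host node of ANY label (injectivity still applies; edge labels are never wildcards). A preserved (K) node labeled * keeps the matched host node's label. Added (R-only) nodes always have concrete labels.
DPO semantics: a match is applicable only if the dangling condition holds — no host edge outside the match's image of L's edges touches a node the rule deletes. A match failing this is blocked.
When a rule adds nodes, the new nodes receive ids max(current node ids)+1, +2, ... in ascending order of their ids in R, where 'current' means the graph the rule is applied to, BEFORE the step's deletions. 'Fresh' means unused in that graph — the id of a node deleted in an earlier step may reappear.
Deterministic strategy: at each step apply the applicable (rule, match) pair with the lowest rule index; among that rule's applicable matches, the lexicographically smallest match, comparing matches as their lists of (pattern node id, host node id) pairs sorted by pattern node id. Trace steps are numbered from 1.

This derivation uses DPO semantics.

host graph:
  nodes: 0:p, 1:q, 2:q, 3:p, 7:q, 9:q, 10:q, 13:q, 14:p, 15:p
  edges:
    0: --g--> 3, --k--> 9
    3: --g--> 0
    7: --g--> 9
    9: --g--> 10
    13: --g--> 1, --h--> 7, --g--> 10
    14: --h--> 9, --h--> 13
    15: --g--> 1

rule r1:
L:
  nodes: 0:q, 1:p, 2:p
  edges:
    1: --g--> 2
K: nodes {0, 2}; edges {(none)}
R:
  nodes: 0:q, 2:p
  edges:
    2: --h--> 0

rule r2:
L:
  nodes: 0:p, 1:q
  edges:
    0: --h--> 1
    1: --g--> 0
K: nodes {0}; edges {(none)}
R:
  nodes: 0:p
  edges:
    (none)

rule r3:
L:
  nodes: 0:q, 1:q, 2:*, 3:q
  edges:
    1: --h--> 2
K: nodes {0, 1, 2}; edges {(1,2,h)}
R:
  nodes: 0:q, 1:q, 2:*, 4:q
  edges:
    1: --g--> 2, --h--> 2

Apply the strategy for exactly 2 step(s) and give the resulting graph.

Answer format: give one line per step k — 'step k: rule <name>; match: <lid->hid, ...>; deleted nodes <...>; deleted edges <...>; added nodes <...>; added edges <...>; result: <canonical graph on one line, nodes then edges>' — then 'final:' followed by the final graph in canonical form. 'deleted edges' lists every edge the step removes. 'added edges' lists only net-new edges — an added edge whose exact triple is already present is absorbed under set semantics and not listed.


step 1: rule r3; match: 0->1, 1->13, 2->7, 3->2; deleted nodes 2; deleted edges (none); added nodes 16; added edges (13,7,g); result: nodes: 0:p, 1:q, 3:p, 7:q, 9:q, 10:q, 13:q, 14:p, 15:p, 16:q edges: (0,3,g); (0,9,k); (3,0,g); (7,9,g); (9,10,g); (13,1,g); (13,7,g); (13,7,h); (13,10,g); (14,9,h); (14,13,h); (15,1,g)
step 2: rule r3; match: 0->1, 1->13, 2->7, 3->16; deleted nodes 16; deleted edges (none); added nodes 17; added edges (none); result: nodes: 0:p, 1:q, 3:p, 7:q, 9:q, 10:q, 13:q, 14:p, 15:p, 17:q edges: (0,3,g); (0,9,k); (3,0,g); (7,9,g); (9,10,g); (13,1,g); (13,7,g); (13,7,h); (13,10,g); (14,9,h); (14,13,h); (15,1,g)
final:
nodes: 0:p, 1:q, 3:p, 7:q, 9:q, 10:q, 13:q, 14:p, 15:p, 17:q
edges: (0,3,g); (0,9,k); (3,0,g); (7,9,g); (9,10,g); (13,1,g); (13,7,g); (13,7,h); (13,10,g); (14,9,h); (14,13,h); (15,1,g)


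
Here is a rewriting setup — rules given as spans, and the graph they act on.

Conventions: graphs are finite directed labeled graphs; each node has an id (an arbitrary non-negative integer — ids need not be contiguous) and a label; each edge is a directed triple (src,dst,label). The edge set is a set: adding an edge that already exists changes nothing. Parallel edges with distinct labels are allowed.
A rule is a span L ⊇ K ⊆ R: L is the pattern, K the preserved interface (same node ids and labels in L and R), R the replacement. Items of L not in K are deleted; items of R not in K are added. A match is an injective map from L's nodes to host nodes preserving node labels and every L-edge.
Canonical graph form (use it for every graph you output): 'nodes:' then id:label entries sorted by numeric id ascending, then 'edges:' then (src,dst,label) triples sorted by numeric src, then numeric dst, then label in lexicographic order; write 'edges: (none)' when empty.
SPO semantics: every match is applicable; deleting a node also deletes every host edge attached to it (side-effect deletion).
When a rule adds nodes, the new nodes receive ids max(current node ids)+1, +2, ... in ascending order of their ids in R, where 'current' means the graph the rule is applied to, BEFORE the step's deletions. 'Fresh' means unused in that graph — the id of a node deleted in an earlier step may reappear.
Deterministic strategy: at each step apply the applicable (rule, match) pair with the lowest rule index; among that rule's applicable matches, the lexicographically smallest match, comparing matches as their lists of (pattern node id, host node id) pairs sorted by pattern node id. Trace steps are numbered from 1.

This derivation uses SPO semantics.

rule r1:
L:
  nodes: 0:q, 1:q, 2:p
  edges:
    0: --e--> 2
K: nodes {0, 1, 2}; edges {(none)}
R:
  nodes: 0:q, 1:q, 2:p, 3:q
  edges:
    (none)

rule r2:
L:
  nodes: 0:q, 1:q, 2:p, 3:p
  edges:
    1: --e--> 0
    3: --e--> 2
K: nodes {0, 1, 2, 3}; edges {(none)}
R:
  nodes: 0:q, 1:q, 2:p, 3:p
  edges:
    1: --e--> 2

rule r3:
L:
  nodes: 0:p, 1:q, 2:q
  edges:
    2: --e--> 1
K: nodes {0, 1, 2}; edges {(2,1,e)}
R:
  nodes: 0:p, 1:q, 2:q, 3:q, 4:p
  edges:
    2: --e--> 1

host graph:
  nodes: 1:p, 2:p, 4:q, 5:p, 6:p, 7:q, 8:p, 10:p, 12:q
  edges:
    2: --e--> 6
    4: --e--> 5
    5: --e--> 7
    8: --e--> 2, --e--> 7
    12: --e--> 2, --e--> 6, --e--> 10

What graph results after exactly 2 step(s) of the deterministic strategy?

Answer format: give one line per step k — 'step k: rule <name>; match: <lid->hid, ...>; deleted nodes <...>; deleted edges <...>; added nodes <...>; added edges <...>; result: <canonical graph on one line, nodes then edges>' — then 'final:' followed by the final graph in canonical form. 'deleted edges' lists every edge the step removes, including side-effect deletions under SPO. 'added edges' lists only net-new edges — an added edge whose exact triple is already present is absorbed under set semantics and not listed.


step 1: rule r1; match: 0->4, 1->7, 2->5; deleted nodes (none); deleted edges (4,5,e); added nodes 13; added edges (none); result: nodes: 1:p, 2:p, 4:q, 5:p, 6:p, 7:q, 8:p, 10:p, 12:q, 13:q edges: (2,6,e); (5,7,e); (8,2,e); (8,7,e); (12,2,e); (12,6,e); (12,10,e)
step 2: rule r1; match: 0->12, 1->4, 2->2; deleted nodes (none); deleted edges (12,2,e); added nodes 14; added edges (none); result: nodes: 1:p, 2:p, 4:q, 5:p, 6:p, 7:q, 8:p, 10:p, 12:q, 13:q, 14:q edges: (2,6,e); (5,7,e); (8,2,e); (8,7,e); (12,6,e); (12,10,e)
final:
nodes: 1:p, 2:p, 4:q, 5:p, 6:p, 7:q, 8:p, 10:p, 12:q, 13:q, 14:q
edges: (2,6,e); (5,7,e); (8,2,e); (8,7,e); (12,6,e); (12,10,e)


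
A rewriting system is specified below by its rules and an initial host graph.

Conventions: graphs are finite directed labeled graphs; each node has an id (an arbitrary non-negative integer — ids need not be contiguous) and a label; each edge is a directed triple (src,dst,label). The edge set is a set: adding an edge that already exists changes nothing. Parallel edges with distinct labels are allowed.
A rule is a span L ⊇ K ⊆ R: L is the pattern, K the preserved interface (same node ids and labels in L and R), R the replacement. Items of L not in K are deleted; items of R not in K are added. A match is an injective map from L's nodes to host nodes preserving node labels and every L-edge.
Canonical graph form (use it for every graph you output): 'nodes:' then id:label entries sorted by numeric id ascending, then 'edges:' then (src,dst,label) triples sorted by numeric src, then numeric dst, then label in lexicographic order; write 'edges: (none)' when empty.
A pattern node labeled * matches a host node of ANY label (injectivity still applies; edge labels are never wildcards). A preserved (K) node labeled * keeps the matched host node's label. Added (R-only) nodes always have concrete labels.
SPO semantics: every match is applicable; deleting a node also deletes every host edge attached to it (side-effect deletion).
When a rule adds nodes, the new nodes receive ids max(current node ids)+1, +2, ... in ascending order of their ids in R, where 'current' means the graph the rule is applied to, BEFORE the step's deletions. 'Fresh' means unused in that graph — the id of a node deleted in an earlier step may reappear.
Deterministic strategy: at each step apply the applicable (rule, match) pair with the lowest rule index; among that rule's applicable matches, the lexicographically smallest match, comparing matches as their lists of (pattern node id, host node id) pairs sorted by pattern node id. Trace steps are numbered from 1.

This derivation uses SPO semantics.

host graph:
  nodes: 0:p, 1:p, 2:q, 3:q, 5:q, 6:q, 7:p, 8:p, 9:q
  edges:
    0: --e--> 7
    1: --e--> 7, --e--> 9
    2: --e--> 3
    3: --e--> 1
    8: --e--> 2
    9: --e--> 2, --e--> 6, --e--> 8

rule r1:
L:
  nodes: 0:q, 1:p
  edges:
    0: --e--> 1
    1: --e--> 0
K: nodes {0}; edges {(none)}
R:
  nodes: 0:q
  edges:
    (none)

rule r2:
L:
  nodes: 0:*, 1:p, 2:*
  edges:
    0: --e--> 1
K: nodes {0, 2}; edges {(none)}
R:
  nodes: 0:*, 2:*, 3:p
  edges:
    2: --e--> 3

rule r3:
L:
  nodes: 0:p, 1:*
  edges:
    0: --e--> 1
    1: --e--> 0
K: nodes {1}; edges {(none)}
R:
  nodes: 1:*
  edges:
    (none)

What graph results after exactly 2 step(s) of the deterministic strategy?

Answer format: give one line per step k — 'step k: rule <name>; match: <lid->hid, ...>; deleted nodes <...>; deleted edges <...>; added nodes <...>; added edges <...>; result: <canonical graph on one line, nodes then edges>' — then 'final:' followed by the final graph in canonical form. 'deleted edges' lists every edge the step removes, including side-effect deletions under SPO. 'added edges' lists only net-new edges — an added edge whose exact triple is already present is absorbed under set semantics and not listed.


step 1: rule r2; match: 0->0, 1->7, 2->1; deleted nodes 7; deleted edges (0,7,e); (1,7,e); added nodes 10; added edges (1,10,e); result: nodes: 0:p, 1:p, 2:q, 3:q, 5:q, 6:q, 8:p, 9:q, 10:p edges: (1,9,e); (1,10,e); (2,3,e); (3,1,e); (8,2,e); (9,2,e); (9,6,e); (9,8,e)
step 2: rule r2; match: 0->1, 1->10, 2->0; deleted nodes 10; deleted edges (1,10,e); added nodes 11; added edges (0,11,e); result: nodes: 0:p, 1:p, 2:q, 3:q, 5:q, 6:q, 8:p, 9:q, 11:p edges: (0,11,e); (1,9,e); (2,3,e); (3,1,e); (8,2,e); (9,2,e); (9,6,e); (9,8,e)
final:
nodes: 0:p, 1:p, 2:q, 3:q, 5:q, 6:q, 8:p, 9:q, 11:p
edges: (0,11,e); (1,9,e); (2,3,e); (3,1,e); (8,2,e); (9,2,e); (9,6,e); (9,8,e)


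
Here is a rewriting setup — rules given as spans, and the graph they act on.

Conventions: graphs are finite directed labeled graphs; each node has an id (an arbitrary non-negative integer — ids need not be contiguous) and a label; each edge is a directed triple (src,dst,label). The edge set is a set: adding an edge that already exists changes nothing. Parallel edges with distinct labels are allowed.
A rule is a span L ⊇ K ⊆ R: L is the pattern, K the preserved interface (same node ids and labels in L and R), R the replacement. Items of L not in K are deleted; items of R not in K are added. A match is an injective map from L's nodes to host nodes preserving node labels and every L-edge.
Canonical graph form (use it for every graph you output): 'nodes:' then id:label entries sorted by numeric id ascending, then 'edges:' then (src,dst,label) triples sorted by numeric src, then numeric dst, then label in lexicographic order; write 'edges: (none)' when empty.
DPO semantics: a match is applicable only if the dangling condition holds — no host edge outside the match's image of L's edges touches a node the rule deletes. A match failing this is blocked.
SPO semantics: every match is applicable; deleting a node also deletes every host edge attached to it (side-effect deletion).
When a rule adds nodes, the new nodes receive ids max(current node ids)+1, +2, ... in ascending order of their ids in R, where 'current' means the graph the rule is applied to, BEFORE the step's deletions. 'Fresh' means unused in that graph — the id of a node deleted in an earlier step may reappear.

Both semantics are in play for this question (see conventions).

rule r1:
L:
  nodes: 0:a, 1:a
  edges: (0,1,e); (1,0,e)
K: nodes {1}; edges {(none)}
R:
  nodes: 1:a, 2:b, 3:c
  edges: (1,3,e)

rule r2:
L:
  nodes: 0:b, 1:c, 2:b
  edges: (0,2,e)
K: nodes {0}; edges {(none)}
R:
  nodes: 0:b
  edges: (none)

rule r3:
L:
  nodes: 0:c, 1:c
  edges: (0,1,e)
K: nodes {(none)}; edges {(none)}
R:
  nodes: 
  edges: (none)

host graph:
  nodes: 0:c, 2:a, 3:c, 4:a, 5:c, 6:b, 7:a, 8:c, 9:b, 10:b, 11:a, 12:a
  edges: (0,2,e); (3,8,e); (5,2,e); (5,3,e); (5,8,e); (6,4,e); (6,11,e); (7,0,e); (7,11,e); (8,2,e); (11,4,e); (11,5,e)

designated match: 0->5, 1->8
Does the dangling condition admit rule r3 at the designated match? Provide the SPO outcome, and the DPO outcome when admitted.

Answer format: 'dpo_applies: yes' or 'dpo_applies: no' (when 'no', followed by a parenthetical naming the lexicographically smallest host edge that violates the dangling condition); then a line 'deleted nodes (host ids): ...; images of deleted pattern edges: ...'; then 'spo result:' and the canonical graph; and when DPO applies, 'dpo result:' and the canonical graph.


dpo_applies: no
(the rule deletes node 8, which keeps host edge (3,8,e) outside the match image — the dangling condition fails, DPO blocks; SPO proceeds and side-deletes such edges)
deleted nodes (host ids): 5, 8; images of deleted pattern edges: (5,8,e)
spo result:
nodes: 0:c, 2:a, 3:c, 4:a, 6:b, 7:a, 9:b, 10:b, 11:a, 12:a
edges: (0,2,e); (6,4,e); (6,11,e); (7,0,e); (7,11,e); (11,4,e)


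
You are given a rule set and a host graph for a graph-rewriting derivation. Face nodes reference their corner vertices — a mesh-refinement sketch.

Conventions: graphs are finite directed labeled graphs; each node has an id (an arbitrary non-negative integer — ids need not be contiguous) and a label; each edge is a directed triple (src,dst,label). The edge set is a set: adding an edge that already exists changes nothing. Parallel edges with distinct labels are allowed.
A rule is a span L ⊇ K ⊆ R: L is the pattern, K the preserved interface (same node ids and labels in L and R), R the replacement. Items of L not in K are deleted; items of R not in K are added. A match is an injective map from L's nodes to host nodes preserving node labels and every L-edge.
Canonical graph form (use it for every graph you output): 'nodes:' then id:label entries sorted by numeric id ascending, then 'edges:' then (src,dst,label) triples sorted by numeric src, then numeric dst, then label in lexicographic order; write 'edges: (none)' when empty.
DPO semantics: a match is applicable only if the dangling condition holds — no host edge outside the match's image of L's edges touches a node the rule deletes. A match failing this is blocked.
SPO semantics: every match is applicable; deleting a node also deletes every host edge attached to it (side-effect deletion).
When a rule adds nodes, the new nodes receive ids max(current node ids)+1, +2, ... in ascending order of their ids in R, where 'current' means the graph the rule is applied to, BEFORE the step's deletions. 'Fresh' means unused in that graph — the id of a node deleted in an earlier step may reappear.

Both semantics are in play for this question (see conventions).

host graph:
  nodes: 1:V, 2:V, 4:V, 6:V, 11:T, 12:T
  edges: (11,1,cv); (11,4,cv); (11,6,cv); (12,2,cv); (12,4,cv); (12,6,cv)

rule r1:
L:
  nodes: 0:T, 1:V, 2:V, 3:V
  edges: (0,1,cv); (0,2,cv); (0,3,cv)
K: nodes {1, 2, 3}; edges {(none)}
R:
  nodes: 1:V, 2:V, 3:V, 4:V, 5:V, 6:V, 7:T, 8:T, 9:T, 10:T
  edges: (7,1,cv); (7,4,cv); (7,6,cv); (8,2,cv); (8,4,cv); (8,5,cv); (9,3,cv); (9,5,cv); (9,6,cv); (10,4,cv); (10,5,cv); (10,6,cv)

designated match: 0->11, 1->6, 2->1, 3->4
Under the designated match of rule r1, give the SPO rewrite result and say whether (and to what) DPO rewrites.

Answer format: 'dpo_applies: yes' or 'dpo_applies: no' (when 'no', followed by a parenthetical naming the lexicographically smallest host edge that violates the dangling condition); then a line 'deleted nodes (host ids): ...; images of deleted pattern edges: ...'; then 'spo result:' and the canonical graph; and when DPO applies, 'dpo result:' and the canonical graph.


dpo_applies: yes
deleted nodes (host ids): 11; images of deleted pattern edges: (11,1,cv); (11,4,cv); (11,6,cv)
spo result:
nodes: 1:V, 2:V, 4:V, 6:V, 12:T, 13:V, 14:V, 15:V, 16:T, 17:T, 18:T, 19:T
edges: (12,2,cv); (12,4,cv); (12,6,cv); (16,6,cv); (16,13,cv); (16,15,cv); (17,1,cv); (17,13,cv); (17,14,cv); (18,4,cv); (18,14,cv); (18,15,cv); (19,13,cv); (19,14,cv); (19,15,cv)
dpo result:
nodes: 1:V, 2:V, 4:V, 6:V, 12:T, 13:V, 14:V, 15:V, 16:T, 17:T, 18:T, 19:T
edges: (12,2,cv); (12,4,cv); (12,6,cv); (16,6,cv); (16,13,cv); (16,15,cv); (17,1,cv); (17,13,cv); (17,14,cv); (18,4,cv); (18,14,cv); (18,15,cv); (19,13,cv); (19,14,cv); (19,15,cv)


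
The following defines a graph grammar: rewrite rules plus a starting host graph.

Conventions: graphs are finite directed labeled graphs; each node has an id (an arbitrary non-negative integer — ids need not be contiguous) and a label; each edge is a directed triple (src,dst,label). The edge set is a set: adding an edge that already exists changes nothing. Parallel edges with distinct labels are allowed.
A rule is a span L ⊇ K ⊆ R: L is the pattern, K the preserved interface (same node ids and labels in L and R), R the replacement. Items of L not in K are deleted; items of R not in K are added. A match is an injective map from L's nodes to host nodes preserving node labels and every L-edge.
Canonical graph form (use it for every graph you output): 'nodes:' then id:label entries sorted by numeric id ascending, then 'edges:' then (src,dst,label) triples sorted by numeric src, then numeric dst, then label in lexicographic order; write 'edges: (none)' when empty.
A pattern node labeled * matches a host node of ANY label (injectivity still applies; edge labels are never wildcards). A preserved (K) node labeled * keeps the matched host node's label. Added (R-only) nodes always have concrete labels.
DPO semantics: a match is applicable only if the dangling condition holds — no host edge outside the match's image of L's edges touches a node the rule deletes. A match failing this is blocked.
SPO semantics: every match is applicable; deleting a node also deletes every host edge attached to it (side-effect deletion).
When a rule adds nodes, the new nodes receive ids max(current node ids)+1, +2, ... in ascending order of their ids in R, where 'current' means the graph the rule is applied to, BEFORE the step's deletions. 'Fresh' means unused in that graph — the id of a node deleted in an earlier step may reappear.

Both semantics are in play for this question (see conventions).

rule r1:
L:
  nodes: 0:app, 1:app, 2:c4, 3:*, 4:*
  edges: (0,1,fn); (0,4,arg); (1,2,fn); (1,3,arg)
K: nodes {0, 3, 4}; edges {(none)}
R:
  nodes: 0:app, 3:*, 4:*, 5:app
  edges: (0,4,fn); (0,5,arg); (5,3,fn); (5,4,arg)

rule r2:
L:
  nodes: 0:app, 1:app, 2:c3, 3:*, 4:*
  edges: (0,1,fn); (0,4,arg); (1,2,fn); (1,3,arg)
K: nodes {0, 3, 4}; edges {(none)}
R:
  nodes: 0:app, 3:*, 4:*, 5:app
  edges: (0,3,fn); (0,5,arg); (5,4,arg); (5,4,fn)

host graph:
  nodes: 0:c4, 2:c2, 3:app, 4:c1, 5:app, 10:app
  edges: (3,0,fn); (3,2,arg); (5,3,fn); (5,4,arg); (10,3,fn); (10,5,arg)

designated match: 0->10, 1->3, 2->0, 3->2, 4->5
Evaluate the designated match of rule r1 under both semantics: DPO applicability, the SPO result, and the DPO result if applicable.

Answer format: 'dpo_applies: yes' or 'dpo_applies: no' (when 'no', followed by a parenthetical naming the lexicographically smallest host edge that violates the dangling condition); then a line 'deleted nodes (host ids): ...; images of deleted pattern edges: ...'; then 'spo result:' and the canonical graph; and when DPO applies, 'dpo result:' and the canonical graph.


dpo_applies: no
(the rule deletes node 3, which keeps host edge (5,3,fn) outside the match image — the dangling condition fails, DPO blocks; SPO proceeds and side-deletes such edges)
deleted nodes (host ids): 0, 3; images of deleted pattern edges: (3,0,fn); (3,2,arg); (10,3,fn); (10,5,arg)
spo result:
nodes: 2:c2, 4:c1, 5:app, 10:app, 11:app
edges: (5,4,arg); (10,5,fn); (10,11,arg); (11,2,fn); (11,5,arg)


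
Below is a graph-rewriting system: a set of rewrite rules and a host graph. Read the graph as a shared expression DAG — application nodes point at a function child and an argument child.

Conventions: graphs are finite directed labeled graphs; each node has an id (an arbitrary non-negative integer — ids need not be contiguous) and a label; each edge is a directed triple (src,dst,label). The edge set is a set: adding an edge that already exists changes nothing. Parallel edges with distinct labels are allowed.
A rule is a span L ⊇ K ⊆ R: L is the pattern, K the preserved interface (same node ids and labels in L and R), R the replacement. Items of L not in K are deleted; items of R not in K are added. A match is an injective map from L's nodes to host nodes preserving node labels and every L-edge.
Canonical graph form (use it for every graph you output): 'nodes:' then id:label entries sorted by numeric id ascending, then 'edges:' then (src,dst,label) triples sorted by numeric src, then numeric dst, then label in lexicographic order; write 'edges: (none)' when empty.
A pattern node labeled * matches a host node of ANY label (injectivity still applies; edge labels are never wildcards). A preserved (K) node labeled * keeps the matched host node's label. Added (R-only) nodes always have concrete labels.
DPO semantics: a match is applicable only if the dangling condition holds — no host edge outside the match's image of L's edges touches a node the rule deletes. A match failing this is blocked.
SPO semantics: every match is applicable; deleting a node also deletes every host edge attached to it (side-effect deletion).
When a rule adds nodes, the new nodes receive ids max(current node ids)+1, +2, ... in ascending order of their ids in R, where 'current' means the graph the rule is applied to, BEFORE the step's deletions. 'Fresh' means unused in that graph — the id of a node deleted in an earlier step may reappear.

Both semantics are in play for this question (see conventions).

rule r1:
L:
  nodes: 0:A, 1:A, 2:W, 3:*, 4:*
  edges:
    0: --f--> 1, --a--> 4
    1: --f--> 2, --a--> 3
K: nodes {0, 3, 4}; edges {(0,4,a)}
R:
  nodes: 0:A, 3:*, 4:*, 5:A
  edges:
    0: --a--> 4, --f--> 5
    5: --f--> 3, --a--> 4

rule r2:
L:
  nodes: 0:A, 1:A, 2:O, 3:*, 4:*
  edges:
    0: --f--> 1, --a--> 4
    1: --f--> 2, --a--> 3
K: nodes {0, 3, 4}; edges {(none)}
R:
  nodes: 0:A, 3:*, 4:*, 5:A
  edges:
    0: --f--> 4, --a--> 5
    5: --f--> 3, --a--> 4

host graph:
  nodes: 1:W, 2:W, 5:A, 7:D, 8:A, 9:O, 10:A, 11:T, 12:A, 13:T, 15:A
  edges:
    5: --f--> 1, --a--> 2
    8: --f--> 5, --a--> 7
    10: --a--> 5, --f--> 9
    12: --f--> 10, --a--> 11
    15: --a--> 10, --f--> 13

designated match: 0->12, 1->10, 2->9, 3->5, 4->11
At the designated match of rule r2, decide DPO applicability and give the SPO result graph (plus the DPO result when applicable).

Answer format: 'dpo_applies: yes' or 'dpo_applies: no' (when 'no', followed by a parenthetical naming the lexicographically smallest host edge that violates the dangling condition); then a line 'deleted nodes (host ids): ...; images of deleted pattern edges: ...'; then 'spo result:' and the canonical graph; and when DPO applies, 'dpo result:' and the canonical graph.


dpo_applies: no
(the rule deletes node 10, which keeps host edge (15,10,a) outside the match image — the dangling condition fails, DPO blocks; SPO proceeds and side-deletes such edges)
deleted nodes (host ids): 9, 10; images of deleted pattern edges: (10,5,a); (10,9,f); (12,10,f); (12,11,a)
spo result:
nodes: 1:W, 2:W, 5:A, 7:D, 8:A, 11:T, 12:A, 13:T, 15:A, 16:A
edges: (5,1,f); (5,2,a); (8,5,f); (8,7,a); (12,11,f); (12,16,a); (15,13,f); (16,5,f); (16,11,a)


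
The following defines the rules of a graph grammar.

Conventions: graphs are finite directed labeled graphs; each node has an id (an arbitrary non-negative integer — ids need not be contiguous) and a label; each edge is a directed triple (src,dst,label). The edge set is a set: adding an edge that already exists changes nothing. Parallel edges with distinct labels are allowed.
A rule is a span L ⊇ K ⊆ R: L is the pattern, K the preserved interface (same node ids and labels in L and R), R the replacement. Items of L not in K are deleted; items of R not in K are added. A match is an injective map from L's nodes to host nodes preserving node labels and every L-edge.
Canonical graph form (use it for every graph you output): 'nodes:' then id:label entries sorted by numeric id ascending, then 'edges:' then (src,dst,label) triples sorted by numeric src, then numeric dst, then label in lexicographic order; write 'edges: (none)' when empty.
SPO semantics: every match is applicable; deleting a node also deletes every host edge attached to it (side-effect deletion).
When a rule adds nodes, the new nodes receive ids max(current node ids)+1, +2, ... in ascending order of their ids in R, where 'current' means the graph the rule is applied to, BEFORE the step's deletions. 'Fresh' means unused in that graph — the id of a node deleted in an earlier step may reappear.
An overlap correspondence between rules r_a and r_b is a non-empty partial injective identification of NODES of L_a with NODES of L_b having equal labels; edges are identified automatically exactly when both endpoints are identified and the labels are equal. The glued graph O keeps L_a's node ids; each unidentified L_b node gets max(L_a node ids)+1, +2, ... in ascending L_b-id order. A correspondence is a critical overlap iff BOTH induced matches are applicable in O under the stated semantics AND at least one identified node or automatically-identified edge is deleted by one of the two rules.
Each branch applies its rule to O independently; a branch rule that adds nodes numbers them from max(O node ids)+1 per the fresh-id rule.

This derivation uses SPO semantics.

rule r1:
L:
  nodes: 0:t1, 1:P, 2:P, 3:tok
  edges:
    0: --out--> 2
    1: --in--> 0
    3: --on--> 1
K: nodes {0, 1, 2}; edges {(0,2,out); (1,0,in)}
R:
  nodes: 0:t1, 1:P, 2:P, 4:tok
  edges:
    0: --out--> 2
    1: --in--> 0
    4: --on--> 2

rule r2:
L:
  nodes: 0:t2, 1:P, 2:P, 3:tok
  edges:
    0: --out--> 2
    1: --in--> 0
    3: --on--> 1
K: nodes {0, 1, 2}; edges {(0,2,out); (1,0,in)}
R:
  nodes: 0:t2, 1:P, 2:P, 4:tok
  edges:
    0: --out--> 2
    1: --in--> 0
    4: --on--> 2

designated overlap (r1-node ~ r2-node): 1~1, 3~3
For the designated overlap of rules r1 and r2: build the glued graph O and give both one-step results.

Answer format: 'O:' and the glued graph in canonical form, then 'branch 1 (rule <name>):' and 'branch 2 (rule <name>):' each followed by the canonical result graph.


O:
nodes: 0:t1, 1:P, 2:P, 3:tok, 4:t2, 5:P
edges: (0,2,out); (1,0,in); (1,4,in); (3,1,on); (4,5,out)
branch 1 (rule r1):
nodes: 0:t1, 1:P, 2:P, 4:t2, 5:P, 6:tok
edges: (0,2,out); (1,0,in); (1,4,in); (4,5,out); (6,2,on)
branch 2 (rule r2):
nodes: 0:t1, 1:P, 2:P, 4:t2, 5:P, 6:tok
edges: (0,2,out); (1,0,in); (1,4,in); (4,5,out); (6,5,on)


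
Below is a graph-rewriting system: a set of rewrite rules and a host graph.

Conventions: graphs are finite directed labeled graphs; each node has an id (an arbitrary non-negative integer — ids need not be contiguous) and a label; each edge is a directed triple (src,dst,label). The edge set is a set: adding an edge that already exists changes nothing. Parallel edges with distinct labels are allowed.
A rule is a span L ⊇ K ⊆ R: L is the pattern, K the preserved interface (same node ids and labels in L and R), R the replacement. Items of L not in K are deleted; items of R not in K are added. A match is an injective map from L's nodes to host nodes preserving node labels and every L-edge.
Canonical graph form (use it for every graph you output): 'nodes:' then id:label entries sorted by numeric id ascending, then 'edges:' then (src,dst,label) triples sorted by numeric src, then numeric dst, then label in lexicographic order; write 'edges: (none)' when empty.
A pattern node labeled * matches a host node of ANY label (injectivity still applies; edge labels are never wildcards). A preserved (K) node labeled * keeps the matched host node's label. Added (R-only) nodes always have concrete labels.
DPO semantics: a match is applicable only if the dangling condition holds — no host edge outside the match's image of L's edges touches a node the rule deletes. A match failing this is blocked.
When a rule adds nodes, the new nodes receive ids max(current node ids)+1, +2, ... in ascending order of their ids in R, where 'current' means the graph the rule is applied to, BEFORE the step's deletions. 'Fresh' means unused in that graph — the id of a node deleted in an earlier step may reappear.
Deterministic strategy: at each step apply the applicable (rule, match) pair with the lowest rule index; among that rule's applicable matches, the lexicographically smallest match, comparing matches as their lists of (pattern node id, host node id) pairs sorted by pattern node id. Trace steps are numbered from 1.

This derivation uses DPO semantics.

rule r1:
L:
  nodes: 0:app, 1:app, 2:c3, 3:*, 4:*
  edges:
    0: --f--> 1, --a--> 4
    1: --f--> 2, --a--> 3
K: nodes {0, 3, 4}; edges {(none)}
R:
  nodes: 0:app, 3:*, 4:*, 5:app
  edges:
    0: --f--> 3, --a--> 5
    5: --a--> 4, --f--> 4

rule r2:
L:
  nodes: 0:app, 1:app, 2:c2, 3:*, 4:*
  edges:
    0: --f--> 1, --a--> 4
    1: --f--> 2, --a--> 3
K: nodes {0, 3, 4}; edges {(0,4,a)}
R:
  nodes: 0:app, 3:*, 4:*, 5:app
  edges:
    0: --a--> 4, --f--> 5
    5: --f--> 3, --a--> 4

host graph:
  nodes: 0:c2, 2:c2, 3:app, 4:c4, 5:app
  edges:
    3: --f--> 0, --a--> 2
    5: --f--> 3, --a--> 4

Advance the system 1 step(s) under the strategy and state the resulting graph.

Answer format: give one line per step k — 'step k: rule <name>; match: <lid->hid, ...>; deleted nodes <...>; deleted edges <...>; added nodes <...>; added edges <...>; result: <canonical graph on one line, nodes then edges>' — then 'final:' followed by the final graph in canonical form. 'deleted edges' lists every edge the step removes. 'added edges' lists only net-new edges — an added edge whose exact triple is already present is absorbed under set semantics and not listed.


step 1: rule r2; match: 0->5, 1->3, 2->0, 3->2, 4->4; deleted nodes 0, 3; deleted edges (3,0,f); (3,2,a); (5,3,f); added nodes 6; added edges (5,6,f); (6,2,f); (6,4,a); result: nodes: 2:c2, 4:c4, 5:app, 6:app edges: (5,4,a); (5,6,f); (6,2,f); (6,4,a)
final:
nodes: 2:c2, 4:c4, 5:app, 6:app
edges: (5,4,a); (5,6,f); (6,2,f); (6,4,a)


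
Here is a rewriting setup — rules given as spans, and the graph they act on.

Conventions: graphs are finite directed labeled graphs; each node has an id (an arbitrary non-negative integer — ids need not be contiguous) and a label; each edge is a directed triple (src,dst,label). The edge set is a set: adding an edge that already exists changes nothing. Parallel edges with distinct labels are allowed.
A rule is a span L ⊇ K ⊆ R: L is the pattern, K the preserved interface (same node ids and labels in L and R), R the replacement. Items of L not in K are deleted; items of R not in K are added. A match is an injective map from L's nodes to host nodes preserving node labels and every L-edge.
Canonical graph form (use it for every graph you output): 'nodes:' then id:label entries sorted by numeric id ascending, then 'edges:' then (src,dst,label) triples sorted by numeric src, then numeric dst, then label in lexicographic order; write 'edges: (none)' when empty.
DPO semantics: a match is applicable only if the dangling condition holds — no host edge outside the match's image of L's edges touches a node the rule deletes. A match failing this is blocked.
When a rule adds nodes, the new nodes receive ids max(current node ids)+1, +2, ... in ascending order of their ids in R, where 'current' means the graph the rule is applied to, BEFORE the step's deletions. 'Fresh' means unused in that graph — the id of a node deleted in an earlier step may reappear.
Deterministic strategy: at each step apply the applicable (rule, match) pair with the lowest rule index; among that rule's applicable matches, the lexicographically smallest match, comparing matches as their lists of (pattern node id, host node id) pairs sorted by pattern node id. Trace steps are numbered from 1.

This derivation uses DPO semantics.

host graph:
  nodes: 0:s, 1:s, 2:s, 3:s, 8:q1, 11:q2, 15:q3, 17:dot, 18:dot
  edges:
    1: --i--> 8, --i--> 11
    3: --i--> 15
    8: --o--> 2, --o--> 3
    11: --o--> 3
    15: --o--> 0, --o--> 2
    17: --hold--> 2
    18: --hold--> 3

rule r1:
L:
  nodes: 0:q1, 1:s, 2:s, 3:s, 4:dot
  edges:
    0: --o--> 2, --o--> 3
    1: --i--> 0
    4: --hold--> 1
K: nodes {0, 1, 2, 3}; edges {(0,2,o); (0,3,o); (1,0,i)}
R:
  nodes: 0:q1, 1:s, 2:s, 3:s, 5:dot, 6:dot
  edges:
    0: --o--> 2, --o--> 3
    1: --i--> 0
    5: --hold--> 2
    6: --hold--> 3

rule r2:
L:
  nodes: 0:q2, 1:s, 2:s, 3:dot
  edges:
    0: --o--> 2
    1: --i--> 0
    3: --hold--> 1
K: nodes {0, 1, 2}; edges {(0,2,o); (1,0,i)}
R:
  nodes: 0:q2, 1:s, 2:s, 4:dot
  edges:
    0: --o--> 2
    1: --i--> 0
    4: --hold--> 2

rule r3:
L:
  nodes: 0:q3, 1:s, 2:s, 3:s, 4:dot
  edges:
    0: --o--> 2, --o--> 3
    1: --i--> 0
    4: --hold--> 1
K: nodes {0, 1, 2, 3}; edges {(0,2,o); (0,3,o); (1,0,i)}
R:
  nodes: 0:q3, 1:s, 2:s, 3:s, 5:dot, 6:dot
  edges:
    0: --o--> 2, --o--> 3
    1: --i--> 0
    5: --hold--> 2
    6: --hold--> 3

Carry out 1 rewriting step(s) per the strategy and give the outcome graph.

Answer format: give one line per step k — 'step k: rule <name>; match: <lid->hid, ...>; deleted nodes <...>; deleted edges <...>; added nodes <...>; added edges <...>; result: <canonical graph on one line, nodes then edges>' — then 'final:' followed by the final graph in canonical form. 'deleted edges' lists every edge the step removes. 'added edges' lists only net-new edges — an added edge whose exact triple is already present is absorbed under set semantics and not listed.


step 1: rule r3; match: 0->15, 1->3, 2->0, 3->2, 4->18; deleted nodes 18; deleted edges (18,3,hold); added nodes 19, 20; added edges (19,0,hold); (20,2,hold); result: nodes: 0:s, 1:s, 2:s, 3:s, 8:q1, 11:q2, 15:q3, 17:dot, 19:dot, 20:dot edges: (1,8,i); (1,11,i); (3,15,i); (8,2,o); (8,3,o); (11,3,o); (15,0,o); (15,2,o); (17,2,hold); (19,0,hold); (20,2,hold)
final:
nodes: 0:s, 1:s, 2:s, 3:s, 8:q1, 11:q2, 15:q3, 17:dot, 19:dot, 20:dot
edges: (1,8,i); (1,11,i); (3,15,i); (8,2,o); (8,3,o); (11,3,o); (15,0,o); (15,2,o); (17,2,hold); (19,0,hold); (20,2,hold)


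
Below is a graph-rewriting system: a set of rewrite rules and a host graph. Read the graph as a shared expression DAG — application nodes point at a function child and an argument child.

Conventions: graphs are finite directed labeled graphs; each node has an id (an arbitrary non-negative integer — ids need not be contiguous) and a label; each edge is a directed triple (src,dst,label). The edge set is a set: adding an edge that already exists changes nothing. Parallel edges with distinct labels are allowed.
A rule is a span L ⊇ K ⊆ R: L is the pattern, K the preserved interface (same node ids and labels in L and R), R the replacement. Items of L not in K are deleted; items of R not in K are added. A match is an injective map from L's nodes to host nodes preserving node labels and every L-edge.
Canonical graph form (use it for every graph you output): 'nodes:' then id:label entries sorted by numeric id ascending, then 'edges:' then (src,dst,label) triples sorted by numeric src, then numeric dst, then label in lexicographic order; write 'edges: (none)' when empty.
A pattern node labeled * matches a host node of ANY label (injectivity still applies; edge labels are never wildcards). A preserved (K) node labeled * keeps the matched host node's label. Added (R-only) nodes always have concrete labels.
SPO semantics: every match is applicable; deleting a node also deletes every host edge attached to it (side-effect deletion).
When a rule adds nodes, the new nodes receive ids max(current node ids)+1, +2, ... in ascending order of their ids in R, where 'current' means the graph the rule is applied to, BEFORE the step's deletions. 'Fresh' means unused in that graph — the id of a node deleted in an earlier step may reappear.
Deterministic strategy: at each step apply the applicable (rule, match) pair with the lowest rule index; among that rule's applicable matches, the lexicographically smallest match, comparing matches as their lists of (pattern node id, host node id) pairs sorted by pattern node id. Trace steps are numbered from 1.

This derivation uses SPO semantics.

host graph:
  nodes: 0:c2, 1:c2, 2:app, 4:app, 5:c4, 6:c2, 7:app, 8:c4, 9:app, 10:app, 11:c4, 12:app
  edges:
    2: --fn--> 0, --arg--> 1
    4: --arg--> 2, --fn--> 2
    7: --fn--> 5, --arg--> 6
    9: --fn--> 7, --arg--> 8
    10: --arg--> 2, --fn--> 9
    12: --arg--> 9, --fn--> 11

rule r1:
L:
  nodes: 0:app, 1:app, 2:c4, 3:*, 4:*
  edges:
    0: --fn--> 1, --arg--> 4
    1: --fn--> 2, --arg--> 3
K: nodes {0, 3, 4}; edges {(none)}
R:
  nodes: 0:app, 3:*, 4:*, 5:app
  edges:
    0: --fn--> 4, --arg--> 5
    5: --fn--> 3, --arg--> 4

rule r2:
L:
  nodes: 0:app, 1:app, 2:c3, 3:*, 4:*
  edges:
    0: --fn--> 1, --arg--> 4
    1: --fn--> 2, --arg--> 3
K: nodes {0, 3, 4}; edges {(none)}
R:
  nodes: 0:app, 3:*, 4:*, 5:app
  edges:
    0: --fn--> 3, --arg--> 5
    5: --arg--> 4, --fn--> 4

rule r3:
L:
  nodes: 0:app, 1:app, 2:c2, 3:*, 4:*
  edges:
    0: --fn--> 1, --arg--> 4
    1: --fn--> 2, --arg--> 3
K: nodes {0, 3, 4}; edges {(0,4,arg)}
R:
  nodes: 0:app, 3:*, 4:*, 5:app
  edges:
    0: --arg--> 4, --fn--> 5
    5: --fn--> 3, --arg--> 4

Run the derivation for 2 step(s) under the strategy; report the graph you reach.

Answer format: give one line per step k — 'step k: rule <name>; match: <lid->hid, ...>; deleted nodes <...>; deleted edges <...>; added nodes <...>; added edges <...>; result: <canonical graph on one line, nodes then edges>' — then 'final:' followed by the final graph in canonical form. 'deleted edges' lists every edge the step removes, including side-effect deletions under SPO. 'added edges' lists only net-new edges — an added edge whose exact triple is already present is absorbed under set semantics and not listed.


step 1: rule r1; match: 0->9, 1->7, 2->5, 3->6, 4->8; deleted nodes 5, 7; deleted edges (7,5,fn); (7,6,arg); (9,7,fn); (9,8,arg); added nodes 13; added edges (9,8,fn); (9,13,arg); (13,6,fn); (13,8,arg); result: nodes: 0:c2, 1:c2, 2:app, 4:app, 6:c2, 8:c4, 9:app, 10:app, 11:c4, 12:app, 13:app edges: (2,0,fn); (2,1,arg); (4,2,arg); (4,2,fn); (9,8,fn); (9,13,arg); (10,2,arg); (10,9,fn); (12,9,arg); (12,11,fn); (13,6,fn); (13,8,arg)
step 2: rule r1; match: 0->10, 1->9, 2->8, 3->13, 4->2; deleted nodes 8, 9; deleted edges (9,8,fn); (9,13,arg); (10,2,arg); (10,9,fn); (12,9,arg); (13,8,arg); added nodes 14; added edges (10,2,fn); (10,14,arg); (14,2,arg); (14,13,fn); result: nodes: 0:c2, 1:c2, 2:app, 4:app, 6:c2, 10:app, 11:c4, 12:app, 13:app, 14:app edges: (2,0,fn); (2,1,arg); (4,2,arg); (4,2,fn); (10,2,fn); (10,14,arg); (12,11,fn); (13,6,fn); (14,2,arg); (14,13,fn)
final:
nodes: 0:c2, 1:c2, 2:app, 4:app, 6:c2, 10:app, 11:c4, 12:app, 13:app, 14:app
edges: (2,0,fn); (2,1,arg); (4,2,arg); (4,2,fn); (10,2,fn); (10,14,arg); (12,11,fn); (13,6,fn); (14,2,arg); (14,13,fn)
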